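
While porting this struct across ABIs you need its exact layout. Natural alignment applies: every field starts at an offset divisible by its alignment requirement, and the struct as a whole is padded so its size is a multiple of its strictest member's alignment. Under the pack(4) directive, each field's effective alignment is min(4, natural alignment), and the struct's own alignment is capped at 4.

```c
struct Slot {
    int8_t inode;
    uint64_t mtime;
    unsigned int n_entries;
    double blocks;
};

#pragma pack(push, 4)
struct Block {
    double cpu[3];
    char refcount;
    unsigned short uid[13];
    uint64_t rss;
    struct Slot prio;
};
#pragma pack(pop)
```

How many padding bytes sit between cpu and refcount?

Slot: 0..1  inode  (1B, 1-aligned); 1..8  -- padding (7B); 8..16  mtime  (8B, 8-aligned); 16..20  n_entries  (4B, 4-aligned); 20..24  -- padding (4B); 24..32  blocks  (8B, 8-aligned); sizeof = 32, alignof = 8
0..24  cpu  (24B, 4-aligned)
24..25  refcount  (1B, 1-aligned)

0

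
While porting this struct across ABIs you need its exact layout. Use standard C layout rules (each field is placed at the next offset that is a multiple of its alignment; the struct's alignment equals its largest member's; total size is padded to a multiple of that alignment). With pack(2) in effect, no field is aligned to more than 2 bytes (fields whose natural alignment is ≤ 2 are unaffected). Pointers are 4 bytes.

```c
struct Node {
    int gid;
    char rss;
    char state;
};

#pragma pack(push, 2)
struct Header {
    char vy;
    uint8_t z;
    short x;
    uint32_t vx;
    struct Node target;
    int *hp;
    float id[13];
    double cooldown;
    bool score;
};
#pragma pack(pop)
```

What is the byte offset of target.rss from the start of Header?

Node: gid at 0 (size 4, align 4) → ends 4; rss at 4 (size 1, align 1) → ends 5; state at 5 (size 1, align 1) → ends 6; tail pad 2 to reach multiple of 4; total 8 bytes, alignment 4
vy at 0 (size 1, align 1) → ends 1
z at 1 (size 1, align 1) → ends 2
x at 2 (size 2, align 2) → ends 4
vx at 4 (size 4, align 2) → ends 8
target at 8 (size 8, align 2) → ends 16
within Node: rss at 4
8 + 4 = 12

12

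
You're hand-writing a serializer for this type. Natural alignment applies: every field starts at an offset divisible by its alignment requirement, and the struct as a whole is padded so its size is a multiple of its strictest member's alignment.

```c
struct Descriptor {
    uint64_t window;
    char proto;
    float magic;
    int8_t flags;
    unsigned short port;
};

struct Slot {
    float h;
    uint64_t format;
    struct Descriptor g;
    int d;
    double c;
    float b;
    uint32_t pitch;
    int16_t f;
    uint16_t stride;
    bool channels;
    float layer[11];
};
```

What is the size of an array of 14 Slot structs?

1680

Descriptor: 0..8  window  (8B, 8-aligned); 8..9  proto  (1B, 1-aligned); 9..12  -- padding (3B); 12..16  magic  (4B, 4-aligned); 16..17  flags  (1B, 1-aligned); 17..18  -- padding (1B); 18..20  port  (2B, 2-aligned); 20..24  -- tail padding (4B); sizeof = 24, alignof = 8
0..4  h  (4B, 4-aligned)
4..8  -- padding (4B)
8..16  format  (8B, 8-aligned)
16..40  g  (24B, 8-aligned)
40..44  d  (4B, 4-aligned)
44..48  -- padding (4B)
48..56  c  (8B, 8-aligned)
56..60  b  (4B, 4-aligned)
60..64  pitch  (4B, 4-aligned)
64..66  f  (2B, 2-aligned)
66..68  stride  (2B, 2-aligned)
68..69  channels  (1B, 1-aligned)
69..72  -- padding (3B)
72..116  layer  (44B, 4-aligned)
116..120  -- tail padding (4B)
sizeof = 120, alignof = 8
array of 14: 14 × 120 = 1680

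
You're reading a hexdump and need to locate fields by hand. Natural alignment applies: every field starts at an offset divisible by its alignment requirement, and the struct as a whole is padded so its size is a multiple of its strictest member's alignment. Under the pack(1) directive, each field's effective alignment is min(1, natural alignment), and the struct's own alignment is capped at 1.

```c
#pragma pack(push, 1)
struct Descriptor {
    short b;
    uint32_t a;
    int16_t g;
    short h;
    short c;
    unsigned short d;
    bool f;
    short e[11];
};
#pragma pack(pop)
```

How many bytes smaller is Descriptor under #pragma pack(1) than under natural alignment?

3

natural layout:
  @0: b [2B, align 2] → 2
  +2 pad (align 4)
  @4: a [4B, align 4] → 8
  @8: g [2B, align 2] → 10
  @10: h [2B, align 2] → 12
  @12: c [2B, align 2] → 14
  @14: d [2B, align 2] → 16
  @16: f [1B, align 1] → 17
  +1 pad (align 2)
  @18: e [22B, align 2] → 40
  size 40, align 4
packed(1) layout:
  @0: b [2B, align 1] → 2
  @2: a [4B, align 1] → 6
  @6: g [2B, align 1] → 8
  @8: h [2B, align 1] → 10
  @10: c [2B, align 1] → 12
  @12: d [2B, align 1] → 14
  @14: f [1B, align 1] → 15
  @15: e [22B, align 1] → 37
  size 37, align 1
40 − 37 = 3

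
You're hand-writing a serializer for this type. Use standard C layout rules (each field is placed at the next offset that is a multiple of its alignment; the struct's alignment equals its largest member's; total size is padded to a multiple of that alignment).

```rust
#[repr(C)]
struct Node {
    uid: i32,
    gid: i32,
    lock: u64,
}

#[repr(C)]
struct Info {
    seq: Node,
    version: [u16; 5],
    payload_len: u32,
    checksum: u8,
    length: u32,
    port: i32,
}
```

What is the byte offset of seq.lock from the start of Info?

Node: @0: uid [4B, align 4] → 4; @4: gid [4B, align 4] → 8; @8: lock [8B, align 8] → 16; size 16, align 8
@0: seq [16B, align 8] → 16
within Node: lock at 8
0 + 8 = 8

8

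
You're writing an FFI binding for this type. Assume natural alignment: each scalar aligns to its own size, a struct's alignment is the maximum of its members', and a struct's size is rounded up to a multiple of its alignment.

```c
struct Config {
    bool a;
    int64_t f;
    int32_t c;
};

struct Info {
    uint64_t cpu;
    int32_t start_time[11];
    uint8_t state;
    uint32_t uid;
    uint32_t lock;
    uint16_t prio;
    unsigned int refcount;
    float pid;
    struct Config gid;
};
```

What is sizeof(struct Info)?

104

Config: @0: a [1B, align 1] → 1; +7 pad (align 8); @8: f [8B, align 8] → 16; @16: c [4B, align 4] → 20; +4 tail pad (align 8); size 24, align 8
@0: cpu [8B, align 8] → 8
@8: start_time [44B, align 4] → 52
@52: state [1B, align 1] → 53
+3 pad (align 4)
@56: uid [4B, align 4] → 60
@60: lock [4B, align 4] → 64
@64: prio [2B, align 2] → 66
+2 pad (align 4)
@68: refcount [4B, align 4] → 72
@72: pid [4B, align 4] → 76
+4 pad (align 8)
@80: gid [24B, align 8] → 104
size 104, align 8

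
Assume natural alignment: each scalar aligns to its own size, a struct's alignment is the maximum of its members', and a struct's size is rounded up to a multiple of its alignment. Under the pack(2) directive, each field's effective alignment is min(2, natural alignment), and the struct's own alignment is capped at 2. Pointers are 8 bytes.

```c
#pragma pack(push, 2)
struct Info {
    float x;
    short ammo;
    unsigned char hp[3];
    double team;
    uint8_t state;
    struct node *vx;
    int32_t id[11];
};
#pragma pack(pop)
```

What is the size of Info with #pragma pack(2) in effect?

0..4  x  (4B, 2-aligned)
4..6  ammo  (2B, 2-aligned)
6..9  hp  (3B, 1-aligned)
9..10  -- padding (1B)
10..18  team  (8B, 2-aligned)
18..19  state  (1B, 1-aligned)
19..20  -- padding (1B)
20..28  vx  (8B, 2-aligned)
28..72  id  (44B, 2-aligned)
sizeof = 72, alignof = 2

72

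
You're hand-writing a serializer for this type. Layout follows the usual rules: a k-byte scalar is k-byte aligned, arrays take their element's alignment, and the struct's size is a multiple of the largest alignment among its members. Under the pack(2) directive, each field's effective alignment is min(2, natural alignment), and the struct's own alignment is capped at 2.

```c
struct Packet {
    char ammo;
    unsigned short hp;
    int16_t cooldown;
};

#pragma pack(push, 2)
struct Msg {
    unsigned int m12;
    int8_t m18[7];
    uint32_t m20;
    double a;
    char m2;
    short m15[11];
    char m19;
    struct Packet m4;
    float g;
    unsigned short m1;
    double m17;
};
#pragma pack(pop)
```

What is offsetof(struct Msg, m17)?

Packet: ammo at 0 (size 1, align 1) → ends 1; pad 1 to align 2 for hp; hp at 2 (size 2, align 2) → ends 4; cooldown at 4 (size 2, align 2) → ends 6; total 6 bytes, alignment 2
m12 at 0 (size 4, align 2) → ends 4
m18 at 4 (size 7, align 1) → ends 11
pad 1 to align 2 for m20
m20 at 12 (size 4, align 2) → ends 16
a at 16 (size 8, align 2) → ends 24
m2 at 24 (size 1, align 1) → ends 25
pad 1 to align 2 for m15
m15 at 26 (size 22, align 2) → ends 48
m19 at 48 (size 1, align 1) → ends 49
pad 1 to align 2 for m4
m4 at 50 (size 6, align 2) → ends 56
g at 56 (size 4, align 2) → ends 60
m1 at 60 (size 2, align 2) → ends 62
m17 at 62 (size 8, align 2) → ends 70

62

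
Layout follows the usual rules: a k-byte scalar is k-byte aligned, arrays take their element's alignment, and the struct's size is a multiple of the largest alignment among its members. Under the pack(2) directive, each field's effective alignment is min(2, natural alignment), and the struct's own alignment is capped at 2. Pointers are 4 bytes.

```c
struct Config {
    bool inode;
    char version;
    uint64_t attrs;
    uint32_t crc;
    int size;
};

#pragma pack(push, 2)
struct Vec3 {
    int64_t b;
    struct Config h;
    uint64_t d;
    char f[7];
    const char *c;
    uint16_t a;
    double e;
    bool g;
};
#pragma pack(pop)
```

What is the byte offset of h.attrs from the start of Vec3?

16

Config: @0: inode [1B, align 1] → 1; @1: version [1B, align 1] → 2; +6 pad (align 8); @8: attrs [8B, align 8] → 16; @16: crc [4B, align 4] → 20; @20: size [4B, align 4] → 24; size 24, align 8
@0: b [8B, align 2] → 8
@8: h [24B, align 2] → 32
within Config: attrs at 8
8 + 8 = 16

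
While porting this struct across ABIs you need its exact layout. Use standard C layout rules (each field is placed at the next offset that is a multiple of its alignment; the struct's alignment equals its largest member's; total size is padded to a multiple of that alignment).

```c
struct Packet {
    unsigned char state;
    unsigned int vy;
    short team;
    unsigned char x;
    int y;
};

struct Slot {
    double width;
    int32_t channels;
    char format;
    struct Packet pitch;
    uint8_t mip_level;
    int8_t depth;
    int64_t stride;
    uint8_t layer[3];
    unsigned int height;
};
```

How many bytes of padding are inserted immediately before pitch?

3

Packet: 0..1  state  (1B, 1-aligned); 1..4  -- padding (3B); 4..8  vy  (4B, 4-aligned); 8..10  team  (2B, 2-aligned); 10..11  x  (1B, 1-aligned); 11..12  -- padding (1B); 12..16  y  (4B, 4-aligned); sizeof = 16, alignof = 4
0..8  width  (8B, 8-aligned)
8..12  channels  (4B, 4-aligned)
12..13  format  (1B, 1-aligned)
13..16  -- padding (3B)
16..32  pitch  (16B, 4-aligned)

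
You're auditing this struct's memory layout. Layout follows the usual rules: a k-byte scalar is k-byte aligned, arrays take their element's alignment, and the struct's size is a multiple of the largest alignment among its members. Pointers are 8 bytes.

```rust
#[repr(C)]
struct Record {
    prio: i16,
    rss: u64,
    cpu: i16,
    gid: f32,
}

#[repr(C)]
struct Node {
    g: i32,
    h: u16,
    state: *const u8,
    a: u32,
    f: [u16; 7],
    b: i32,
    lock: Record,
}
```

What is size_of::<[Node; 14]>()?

896

Record: @0: prio [2B, align 2] → 2; +6 pad (align 8); @8: rss [8B, align 8] → 16; @16: cpu [2B, align 2] → 18; +2 pad (align 4); @20: gid [4B, align 4] → 24; size 24, align 8
@0: g [4B, align 4] → 4
@4: h [2B, align 2] → 6
+2 pad (align 8)
@8: state [8B, align 8] → 16
@16: a [4B, align 4] → 20
@20: f [14B, align 2] → 34
+2 pad (align 4)
@36: b [4B, align 4] → 40
@40: lock [24B, align 8] → 64
size 64, align 8
array of 14: 14 × 64 = 896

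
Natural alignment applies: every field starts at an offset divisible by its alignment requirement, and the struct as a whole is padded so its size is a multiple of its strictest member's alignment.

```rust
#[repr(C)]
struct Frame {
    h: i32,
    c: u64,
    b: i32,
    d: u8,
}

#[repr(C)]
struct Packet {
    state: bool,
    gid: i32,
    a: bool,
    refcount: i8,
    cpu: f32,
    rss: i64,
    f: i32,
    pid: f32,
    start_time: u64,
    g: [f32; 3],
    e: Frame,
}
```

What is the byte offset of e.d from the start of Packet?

76

Frame: h at 0 (size 4, align 4) → ends 4; pad 4 to align 8 for c; c at 8 (size 8, align 8) → ends 16; b at 16 (size 4, align 4) → ends 20; d at 20 (size 1, align 1) → ends 21; tail pad 3 to reach multiple of 8; total 24 bytes, alignment 8
state at 0 (size 1, align 1) → ends 1
pad 3 to align 4 for gid
gid at 4 (size 4, align 4) → ends 8
a at 8 (size 1, align 1) → ends 9
refcount at 9 (size 1, align 1) → ends 10
pad 2 to align 4 for cpu
cpu at 12 (size 4, align 4) → ends 16
rss at 16 (size 8, align 8) → ends 24
f at 24 (size 4, align 4) → ends 28
pid at 28 (size 4, align 4) → ends 32
start_time at 32 (size 8, align 8) → ends 40
g at 40 (size 12, align 4) → ends 52
pad 4 to align 8 for e
e at 56 (size 24, align 8) → ends 80
within Frame: d at 20
56 + 20 = 76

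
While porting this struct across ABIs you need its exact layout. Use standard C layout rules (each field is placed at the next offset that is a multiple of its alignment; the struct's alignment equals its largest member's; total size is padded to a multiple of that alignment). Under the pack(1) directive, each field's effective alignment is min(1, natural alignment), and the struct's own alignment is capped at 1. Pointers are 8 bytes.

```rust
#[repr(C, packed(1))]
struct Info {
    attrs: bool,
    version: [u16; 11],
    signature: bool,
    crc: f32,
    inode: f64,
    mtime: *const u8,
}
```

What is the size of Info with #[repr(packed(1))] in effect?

@0: attrs [1B, align 1] → 1
@1: version [22B, align 1] → 23
@23: signature [1B, align 1] → 24
@24: crc [4B, align 1] → 28
@28: inode [8B, align 1] → 36
@36: mtime [8B, align 1] → 44
size 44, align 1

44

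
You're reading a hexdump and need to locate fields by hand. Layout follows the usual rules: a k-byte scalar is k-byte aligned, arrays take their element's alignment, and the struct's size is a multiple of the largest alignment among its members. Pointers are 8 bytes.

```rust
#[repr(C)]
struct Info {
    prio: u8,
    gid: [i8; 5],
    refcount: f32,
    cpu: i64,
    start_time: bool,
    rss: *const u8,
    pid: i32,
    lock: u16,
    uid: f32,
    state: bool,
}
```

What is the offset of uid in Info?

48

@0: prio [1B, align 1] → 1
@1: gid [5B, align 1] → 6
+2 pad (align 4)
@8: refcount [4B, align 4] → 12
+4 pad (align 8)
@16: cpu [8B, align 8] → 24
@24: start_time [1B, align 1] → 25
+7 pad (align 8)
@32: rss [8B, align 8] → 40
@40: pid [4B, align 4] → 44
@44: lock [2B, align 2] → 46
+2 pad (align 4)
@48: uid [4B, align 4] → 52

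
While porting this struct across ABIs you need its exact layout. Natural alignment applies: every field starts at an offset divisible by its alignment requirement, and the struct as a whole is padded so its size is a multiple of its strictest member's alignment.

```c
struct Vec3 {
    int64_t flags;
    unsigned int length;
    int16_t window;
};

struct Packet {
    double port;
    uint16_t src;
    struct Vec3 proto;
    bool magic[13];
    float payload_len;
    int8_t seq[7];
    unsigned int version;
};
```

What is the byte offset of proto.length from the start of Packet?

Vec3: @0: flags [8B, align 8] → 8; @8: length [4B, align 4] → 12; @12: window [2B, align 2] → 14; +2 tail pad (align 8); size 16, align 8
@0: port [8B, align 8] → 8
@8: src [2B, align 2] → 10
+6 pad (align 8)
@16: proto [16B, align 8] → 32
within Vec3: length at 8
16 + 8 = 24

24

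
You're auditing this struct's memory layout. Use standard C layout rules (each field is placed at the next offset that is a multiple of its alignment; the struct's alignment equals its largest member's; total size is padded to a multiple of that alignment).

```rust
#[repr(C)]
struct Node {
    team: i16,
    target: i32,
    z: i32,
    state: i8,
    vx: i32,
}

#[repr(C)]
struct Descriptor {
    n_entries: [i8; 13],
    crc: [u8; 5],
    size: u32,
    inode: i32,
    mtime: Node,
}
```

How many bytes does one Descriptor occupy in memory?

Node: 0..2  team  (2B, 2-aligned); 2..4  -- padding (2B); 4..8  target  (4B, 4-aligned); 8..12  z  (4B, 4-aligned); 12..13  state  (1B, 1-aligned); 13..16  -- padding (3B); 16..20  vx  (4B, 4-aligned); sizeof = 20, alignof = 4
0..13  n_entries  (13B, 1-aligned)
13..18  crc  (5B, 1-aligned)
18..20  -- padding (2B)
20..24  size  (4B, 4-aligned)
24..28  inode  (4B, 4-aligned)
28..48  mtime  (20B, 4-aligned)
sizeof = 48, alignof = 4

48 bytes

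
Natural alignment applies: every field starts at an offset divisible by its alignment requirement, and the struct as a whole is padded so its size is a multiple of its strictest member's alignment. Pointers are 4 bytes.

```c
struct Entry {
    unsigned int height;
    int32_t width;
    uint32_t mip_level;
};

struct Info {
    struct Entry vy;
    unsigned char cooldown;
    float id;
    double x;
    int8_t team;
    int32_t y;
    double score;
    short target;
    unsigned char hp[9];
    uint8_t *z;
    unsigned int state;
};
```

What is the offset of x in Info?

Entry: height at 0 (size 4, align 4) → ends 4; width at 4 (size 4, align 4) → ends 8; mip_level at 8 (size 4, align 4) → ends 12; total 12 bytes, alignment 4
vy at 0 (size 12, align 4) → ends 12
cooldown at 12 (size 1, align 1) → ends 13
pad 3 to align 4 for id
id at 16 (size 4, align 4) → ends 20
pad 4 to align 8 for x
x at 24 (size 8, align 8) → ends 32

24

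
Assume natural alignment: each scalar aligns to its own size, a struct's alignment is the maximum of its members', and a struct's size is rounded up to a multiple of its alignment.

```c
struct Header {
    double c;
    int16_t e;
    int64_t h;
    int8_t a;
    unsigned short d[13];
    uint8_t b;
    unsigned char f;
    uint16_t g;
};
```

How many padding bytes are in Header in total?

c at 0 (size 8, align 8) → ends 8
e at 8 (size 2, align 2) → ends 10
pad 6 to align 8 for h
h at 16 (size 8, align 8) → ends 24
a at 24 (size 1, align 1) → ends 25
pad 1 to align 2 for d
d at 26 (size 26, align 2) → ends 52
b at 52 (size 1, align 1) → ends 53
f at 53 (size 1, align 1) → ends 54
g at 54 (size 2, align 2) → ends 56
total 56 bytes, alignment 8
data bytes 49, size 56 → padding 7

7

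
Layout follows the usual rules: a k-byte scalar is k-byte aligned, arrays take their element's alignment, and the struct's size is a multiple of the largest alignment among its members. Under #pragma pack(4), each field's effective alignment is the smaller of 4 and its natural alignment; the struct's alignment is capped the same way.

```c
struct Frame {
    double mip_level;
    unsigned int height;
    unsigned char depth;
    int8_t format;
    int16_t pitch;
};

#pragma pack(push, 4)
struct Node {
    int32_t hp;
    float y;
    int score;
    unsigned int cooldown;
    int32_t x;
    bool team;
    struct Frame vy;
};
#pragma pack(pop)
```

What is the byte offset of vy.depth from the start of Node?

36

Frame: 0..8  mip_level  (8B, 8-aligned); 8..12  height  (4B, 4-aligned); 12..13  depth  (1B, 1-aligned); 13..14  format  (1B, 1-aligned); 14..16  pitch  (2B, 2-aligned); sizeof = 16, alignof = 8
0..4  hp  (4B, 4-aligned)
4..8  y  (4B, 4-aligned)
8..12  score  (4B, 4-aligned)
12..16  cooldown  (4B, 4-aligned)
16..20  x  (4B, 4-aligned)
20..21  team  (1B, 1-aligned)
21..24  -- padding (3B)
24..40  vy  (16B, 4-aligned)
within Frame: depth at 12
24 + 12 = 36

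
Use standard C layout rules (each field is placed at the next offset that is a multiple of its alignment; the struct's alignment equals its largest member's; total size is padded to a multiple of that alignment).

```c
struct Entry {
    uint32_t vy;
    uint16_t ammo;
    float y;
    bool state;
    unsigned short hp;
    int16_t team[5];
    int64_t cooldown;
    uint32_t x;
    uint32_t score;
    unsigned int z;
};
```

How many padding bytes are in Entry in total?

0..4  vy  (4B, 4-aligned)
4..6  ammo  (2B, 2-aligned)
6..8  -- padding (2B)
8..12  y  (4B, 4-aligned)
12..13  state  (1B, 1-aligned)
13..14  -- padding (1B)
14..16  hp  (2B, 2-aligned)
16..26  team  (10B, 2-aligned)
26..32  -- padding (6B)
32..40  cooldown  (8B, 8-aligned)
40..44  x  (4B, 4-aligned)
44..48  score  (4B, 4-aligned)
48..52  z  (4B, 4-aligned)
52..56  -- tail padding (4B)
sizeof = 56, alignof = 8
data bytes 43, size 56 → padding 13

13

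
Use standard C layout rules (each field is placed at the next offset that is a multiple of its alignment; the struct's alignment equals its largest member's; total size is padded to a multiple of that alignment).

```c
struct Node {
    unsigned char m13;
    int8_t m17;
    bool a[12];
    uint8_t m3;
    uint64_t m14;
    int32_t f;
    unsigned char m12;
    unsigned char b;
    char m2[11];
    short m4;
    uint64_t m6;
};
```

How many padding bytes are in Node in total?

0..1  m13  (1B, 1-aligned)
1..2  m17  (1B, 1-aligned)
2..14  a  (12B, 1-aligned)
14..15  m3  (1B, 1-aligned)
15..16  -- padding (1B)
16..24  m14  (8B, 8-aligned)
24..28  f  (4B, 4-aligned)
28..29  m12  (1B, 1-aligned)
29..30  b  (1B, 1-aligned)
30..41  m2  (11B, 1-aligned)
41..42  -- padding (1B)
42..44  m4  (2B, 2-aligned)
44..48  -- padding (4B)
48..56  m6  (8B, 8-aligned)
sizeof = 56, alignof = 8
data bytes 50, size 56 → padding 6

6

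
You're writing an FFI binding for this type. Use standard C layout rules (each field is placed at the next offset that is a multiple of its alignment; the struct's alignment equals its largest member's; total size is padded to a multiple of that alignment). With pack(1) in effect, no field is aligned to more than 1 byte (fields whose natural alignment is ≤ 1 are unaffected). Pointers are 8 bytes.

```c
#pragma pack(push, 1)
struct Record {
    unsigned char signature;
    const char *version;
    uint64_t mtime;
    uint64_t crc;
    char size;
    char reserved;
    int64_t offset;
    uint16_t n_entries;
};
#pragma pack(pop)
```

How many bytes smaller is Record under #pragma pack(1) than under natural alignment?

natural layout:
  @0: signature [1B, align 1] → 1
  +7 pad (align 8)
  @8: version [8B, align 8] → 16
  @16: mtime [8B, align 8] → 24
  @24: crc [8B, align 8] → 32
  @32: size [1B, align 1] → 33
  @33: reserved [1B, align 1] → 34
  +6 pad (align 8)
  @40: offset [8B, align 8] → 48
  @48: n_entries [2B, align 2] → 50
  +6 tail pad (align 8)
  size 56, align 8
packed(1) layout:
  @0: signature [1B, align 1] → 1
  @1: version [8B, align 1] → 9
  @9: mtime [8B, align 1] → 17
  @17: crc [8B, align 1] → 25
  @25: size [1B, align 1] → 26
  @26: reserved [1B, align 1] → 27
  @27: offset [8B, align 1] → 35
  @35: n_entries [2B, align 1] → 37
  size 37, align 1
56 − 37 = 19

19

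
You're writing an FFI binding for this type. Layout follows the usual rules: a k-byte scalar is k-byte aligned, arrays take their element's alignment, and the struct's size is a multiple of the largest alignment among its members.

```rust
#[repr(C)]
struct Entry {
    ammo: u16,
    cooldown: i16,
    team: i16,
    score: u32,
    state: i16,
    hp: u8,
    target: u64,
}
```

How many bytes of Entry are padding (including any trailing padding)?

@0: ammo [2B, align 2] → 2
@2: cooldown [2B, align 2] → 4
@4: team [2B, align 2] → 6
+2 pad (align 4)
@8: score [4B, align 4] → 12
@12: state [2B, align 2] → 14
@14: hp [1B, align 1] → 15
+1 pad (align 8)
@16: target [8B, align 8] → 24
size 24, align 8
data bytes 21, size 24 → padding 3

3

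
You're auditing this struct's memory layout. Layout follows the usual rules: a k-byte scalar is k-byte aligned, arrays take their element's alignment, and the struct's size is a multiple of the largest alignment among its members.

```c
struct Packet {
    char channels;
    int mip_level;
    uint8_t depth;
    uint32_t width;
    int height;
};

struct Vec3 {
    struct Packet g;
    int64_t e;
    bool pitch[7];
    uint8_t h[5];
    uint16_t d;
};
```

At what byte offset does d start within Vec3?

Packet: channels at 0 (size 1, align 1) → ends 1; pad 3 to align 4 for mip_level; mip_level at 4 (size 4, align 4) → ends 8; depth at 8 (size 1, align 1) → ends 9; pad 3 to align 4 for width; width at 12 (size 4, align 4) → ends 16; height at 16 (size 4, align 4) → ends 20; total 20 bytes, alignment 4
g at 0 (size 20, align 4) → ends 20
pad 4 to align 8 for e
e at 24 (size 8, align 8) → ends 32
pitch at 32 (size 7, align 1) → ends 39
h at 39 (size 5, align 1) → ends 44
d at 44 (size 2, align 2) → ends 46

44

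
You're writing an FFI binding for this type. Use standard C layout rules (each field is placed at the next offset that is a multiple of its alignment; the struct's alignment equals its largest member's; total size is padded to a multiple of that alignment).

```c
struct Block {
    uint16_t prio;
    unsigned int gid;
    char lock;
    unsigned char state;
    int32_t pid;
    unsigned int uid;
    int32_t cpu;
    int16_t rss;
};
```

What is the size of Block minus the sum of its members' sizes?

6

@0: prio [2B, align 2] → 2
+2 pad (align 4)
@4: gid [4B, align 4] → 8
@8: lock [1B, align 1] → 9
@9: state [1B, align 1] → 10
+2 pad (align 4)
@12: pid [4B, align 4] → 16
@16: uid [4B, align 4] → 20
@20: cpu [4B, align 4] → 24
@24: rss [2B, align 2] → 26
+2 tail pad (align 4)
size 28, align 4
data bytes 22, size 28 → padding 6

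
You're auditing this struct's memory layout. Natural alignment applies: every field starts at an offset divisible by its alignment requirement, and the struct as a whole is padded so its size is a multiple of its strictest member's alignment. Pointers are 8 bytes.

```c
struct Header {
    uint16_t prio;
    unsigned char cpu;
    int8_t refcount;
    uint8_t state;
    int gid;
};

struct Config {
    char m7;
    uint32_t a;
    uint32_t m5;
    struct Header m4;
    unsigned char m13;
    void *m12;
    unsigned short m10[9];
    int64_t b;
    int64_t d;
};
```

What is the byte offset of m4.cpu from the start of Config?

Header: prio at 0 (size 2, align 2) → ends 2; cpu at 2 (size 1, align 1) → ends 3; refcount at 3 (size 1, align 1) → ends 4; state at 4 (size 1, align 1) → ends 5; pad 3 to align 4 for gid; gid at 8 (size 4, align 4) → ends 12; total 12 bytes, alignment 4
m7 at 0 (size 1, align 1) → ends 1
pad 3 to align 4 for a
a at 4 (size 4, align 4) → ends 8
m5 at 8 (size 4, align 4) → ends 12
m4 at 12 (size 12, align 4) → ends 24
within Header: cpu at 2
12 + 2 = 14

14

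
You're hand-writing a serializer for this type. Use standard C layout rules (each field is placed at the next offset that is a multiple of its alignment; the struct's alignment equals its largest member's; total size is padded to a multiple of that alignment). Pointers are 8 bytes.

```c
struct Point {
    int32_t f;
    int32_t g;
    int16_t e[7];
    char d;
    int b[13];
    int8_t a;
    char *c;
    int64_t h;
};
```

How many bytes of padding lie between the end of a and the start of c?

3

f at 0 (size 4, align 4) → ends 4
g at 4 (size 4, align 4) → ends 8
e at 8 (size 14, align 2) → ends 22
d at 22 (size 1, align 1) → ends 23
pad 1 to align 4 for b
b at 24 (size 52, align 4) → ends 76
a at 76 (size 1, align 1) → ends 77
pad 3 to align 8 for c
c at 80 (size 8, align 8) → ends 88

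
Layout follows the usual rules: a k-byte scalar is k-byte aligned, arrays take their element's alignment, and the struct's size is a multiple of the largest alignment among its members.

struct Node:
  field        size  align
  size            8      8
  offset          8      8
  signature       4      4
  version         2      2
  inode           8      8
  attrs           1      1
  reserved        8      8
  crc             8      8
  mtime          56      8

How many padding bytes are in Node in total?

size at 0 (size 8, align 8) → ends 8
offset at 8 (size 8, align 8) → ends 16
signature at 16 (size 4, align 4) → ends 20
version at 20 (size 2, align 2) → ends 22
pad 2 to align 8 for inode
inode at 24 (size 8, align 8) → ends 32
attrs at 32 (size 1, align 1) → ends 33
pad 7 to align 8 for reserved
reserved at 40 (size 8, align 8) → ends 48
crc at 48 (size 8, align 8) → ends 56
mtime at 56 (size 56, align 8) → ends 112
total 112 bytes, alignment 8
data bytes 103, size 112 → padding 9

9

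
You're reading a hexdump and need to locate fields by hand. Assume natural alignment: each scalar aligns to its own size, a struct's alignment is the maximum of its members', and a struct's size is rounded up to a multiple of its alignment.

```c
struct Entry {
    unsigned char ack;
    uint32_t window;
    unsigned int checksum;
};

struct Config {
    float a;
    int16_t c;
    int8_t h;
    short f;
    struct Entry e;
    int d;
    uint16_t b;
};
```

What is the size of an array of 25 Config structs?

800

Entry: 0..1  ack  (1B, 1-aligned); 1..4  -- padding (3B); 4..8  window  (4B, 4-aligned); 8..12  checksum  (4B, 4-aligned); sizeof = 12, alignof = 4
0..4  a  (4B, 4-aligned)
4..6  c  (2B, 2-aligned)
6..7  h  (1B, 1-aligned)
7..8  -- padding (1B)
8..10  f  (2B, 2-aligned)
10..12  -- padding (2B)
12..24  e  (12B, 4-aligned)
24..28  d  (4B, 4-aligned)
28..30  b  (2B, 2-aligned)
30..32  -- tail padding (2B)
sizeof = 32, alignof = 4
array of 25: 25 × 32 = 800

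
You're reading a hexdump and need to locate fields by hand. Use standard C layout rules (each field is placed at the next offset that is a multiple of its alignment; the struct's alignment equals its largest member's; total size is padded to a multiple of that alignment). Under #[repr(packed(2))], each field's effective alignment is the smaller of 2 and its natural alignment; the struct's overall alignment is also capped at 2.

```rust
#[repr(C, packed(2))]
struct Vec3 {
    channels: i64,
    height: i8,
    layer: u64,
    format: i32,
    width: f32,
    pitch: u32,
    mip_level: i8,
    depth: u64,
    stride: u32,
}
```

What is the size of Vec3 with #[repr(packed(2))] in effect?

44

@0: channels [8B, align 2] → 8
@8: height [1B, align 1] → 9
+1 pad (align 2)
@10: layer [8B, align 2] → 18
@18: format [4B, align 2] → 22
@22: width [4B, align 2] → 26
@26: pitch [4B, align 2] → 30
@30: mip_level [1B, align 1] → 31
+1 pad (align 2)
@32: depth [8B, align 2] → 40
@40: stride [4B, align 2] → 44
size 44, align 2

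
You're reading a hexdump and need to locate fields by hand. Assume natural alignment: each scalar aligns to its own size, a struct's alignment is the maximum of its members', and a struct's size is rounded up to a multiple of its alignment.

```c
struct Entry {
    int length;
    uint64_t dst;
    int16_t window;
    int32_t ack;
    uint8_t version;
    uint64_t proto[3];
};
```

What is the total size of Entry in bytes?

0..4  length  (4B, 4-aligned)
4..8  -- padding (4B)
8..16  dst  (8B, 8-aligned)
16..18  window  (2B, 2-aligned)
18..20  -- padding (2B)
20..24  ack  (4B, 4-aligned)
24..25  version  (1B, 1-aligned)
25..32  -- padding (7B)
32..56  proto  (24B, 8-aligned)
sizeof = 56, alignof = 8

56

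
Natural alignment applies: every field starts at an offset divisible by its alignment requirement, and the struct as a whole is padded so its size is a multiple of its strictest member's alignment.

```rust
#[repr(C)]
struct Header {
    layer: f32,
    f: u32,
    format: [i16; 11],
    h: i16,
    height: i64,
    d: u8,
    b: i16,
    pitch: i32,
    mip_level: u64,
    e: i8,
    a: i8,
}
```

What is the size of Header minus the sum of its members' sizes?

7

0..4  layer  (4B, 4-aligned)
4..8  f  (4B, 4-aligned)
8..30  format  (22B, 2-aligned)
30..32  h  (2B, 2-aligned)
32..40  height  (8B, 8-aligned)
40..41  d  (1B, 1-aligned)
41..42  -- padding (1B)
42..44  b  (2B, 2-aligned)
44..48  pitch  (4B, 4-aligned)
48..56  mip_level  (8B, 8-aligned)
56..57  e  (1B, 1-aligned)
57..58  a  (1B, 1-aligned)
58..64  -- tail padding (6B)
sizeof = 64, alignof = 8
data bytes 57, size 64 → padding 7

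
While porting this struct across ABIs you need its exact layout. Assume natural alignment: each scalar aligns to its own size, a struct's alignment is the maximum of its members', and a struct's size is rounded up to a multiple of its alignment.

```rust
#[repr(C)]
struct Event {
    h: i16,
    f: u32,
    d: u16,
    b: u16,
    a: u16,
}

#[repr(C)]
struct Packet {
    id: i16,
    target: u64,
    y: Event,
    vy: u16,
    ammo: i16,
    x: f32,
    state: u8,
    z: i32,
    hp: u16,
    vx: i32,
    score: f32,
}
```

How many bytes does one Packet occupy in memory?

64 bytes

Event: h at 0 (size 2, align 2) → ends 2; pad 2 to align 4 for f; f at 4 (size 4, align 4) → ends 8; d at 8 (size 2, align 2) → ends 10; b at 10 (size 2, align 2) → ends 12; a at 12 (size 2, align 2) → ends 14; tail pad 2 to reach multiple of 4; total 16 bytes, alignment 4
id at 0 (size 2, align 2) → ends 2
pad 6 to align 8 for target
target at 8 (size 8, align 8) → ends 16
y at 16 (size 16, align 4) → ends 32
vy at 32 (size 2, align 2) → ends 34
ammo at 34 (size 2, align 2) → ends 36
x at 36 (size 4, align 4) → ends 40
state at 40 (size 1, align 1) → ends 41
pad 3 to align 4 for z
z at 44 (size 4, align 4) → ends 48
hp at 48 (size 2, align 2) → ends 50
pad 2 to align 4 for vx
vx at 52 (size 4, align 4) → ends 56
score at 56 (size 4, align 4) → ends 60
tail pad 4 to reach multiple of 8
total 64 bytes, alignment 8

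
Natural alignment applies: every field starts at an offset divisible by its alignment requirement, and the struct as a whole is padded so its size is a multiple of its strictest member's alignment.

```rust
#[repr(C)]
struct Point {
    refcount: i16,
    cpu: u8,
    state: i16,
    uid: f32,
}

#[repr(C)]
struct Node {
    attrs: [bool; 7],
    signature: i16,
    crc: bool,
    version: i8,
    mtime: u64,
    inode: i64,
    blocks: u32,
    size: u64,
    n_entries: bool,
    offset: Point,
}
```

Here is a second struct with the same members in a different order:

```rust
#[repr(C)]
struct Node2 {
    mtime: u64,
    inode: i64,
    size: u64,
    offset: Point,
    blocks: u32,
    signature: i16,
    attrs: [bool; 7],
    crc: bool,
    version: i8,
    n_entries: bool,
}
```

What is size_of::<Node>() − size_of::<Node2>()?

Point: 0..2  refcount  (2B, 2-aligned); 2..3  cpu  (1B, 1-aligned); 3..4  -- padding (1B); 4..6  state  (2B, 2-aligned); 6..8  -- padding (2B); 8..12  uid  (4B, 4-aligned); sizeof = 12, alignof = 4
0..7  attrs  (7B, 1-aligned)
7..8  -- padding (1B)
8..10  signature  (2B, 2-aligned)
10..11  crc  (1B, 1-aligned)
11..12  version  (1B, 1-aligned)
12..16  -- padding (4B)
16..24  mtime  (8B, 8-aligned)
24..32  inode  (8B, 8-aligned)
32..36  blocks  (4B, 4-aligned)
36..40  -- padding (4B)
40..48  size  (8B, 8-aligned)
48..49  n_entries  (1B, 1-aligned)
49..52  -- padding (3B)
52..64  offset  (12B, 4-aligned)
sizeof = 64, alignof = 8
— Node2 —
0..8  mtime  (8B, 8-aligned)
8..16  inode  (8B, 8-aligned)
16..24  size  (8B, 8-aligned)
24..36  offset  (12B, 4-aligned)
36..40  blocks  (4B, 4-aligned)
40..42  signature  (2B, 2-aligned)
42..49  attrs  (7B, 1-aligned)
49..50  crc  (1B, 1-aligned)
50..51  version  (1B, 1-aligned)
51..52  n_entries  (1B, 1-aligned)
52..56  -- tail padding (4B)
sizeof = 56, alignof = 8
64 − 56 = 8

8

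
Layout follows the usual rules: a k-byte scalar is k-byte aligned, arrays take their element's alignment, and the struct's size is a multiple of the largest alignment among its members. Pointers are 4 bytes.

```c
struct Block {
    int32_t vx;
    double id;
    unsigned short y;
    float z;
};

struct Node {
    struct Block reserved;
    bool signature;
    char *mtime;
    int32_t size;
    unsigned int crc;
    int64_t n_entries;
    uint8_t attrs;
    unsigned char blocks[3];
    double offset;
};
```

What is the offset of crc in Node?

Block: 0..4  vx  (4B, 4-aligned); 4..8  -- padding (4B); 8..16  id  (8B, 8-aligned); 16..18  y  (2B, 2-aligned); 18..20  -- padding (2B); 20..24  z  (4B, 4-aligned); sizeof = 24, alignof = 8
0..24  reserved  (24B, 8-aligned)
24..25  signature  (1B, 1-aligned)
25..28  -- padding (3B)
28..32  mtime  (4B, 4-aligned)
32..36  size  (4B, 4-aligned)
36..40  crc  (4B, 4-aligned)

36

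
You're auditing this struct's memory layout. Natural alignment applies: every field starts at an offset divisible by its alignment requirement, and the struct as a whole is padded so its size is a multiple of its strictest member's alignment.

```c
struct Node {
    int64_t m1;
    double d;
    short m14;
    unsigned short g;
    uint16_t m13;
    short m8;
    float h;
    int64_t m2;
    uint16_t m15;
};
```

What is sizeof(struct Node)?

48

@0: m1 [8B, align 8] → 8
@8: d [8B, align 8] → 16
@16: m14 [2B, align 2] → 18
@18: g [2B, align 2] → 20
@20: m13 [2B, align 2] → 22
@22: m8 [2B, align 2] → 24
@24: h [4B, align 4] → 28
+4 pad (align 8)
@32: m2 [8B, align 8] → 40
@40: m15 [2B, align 2] → 42
+6 tail pad (align 8)
size 48, align 8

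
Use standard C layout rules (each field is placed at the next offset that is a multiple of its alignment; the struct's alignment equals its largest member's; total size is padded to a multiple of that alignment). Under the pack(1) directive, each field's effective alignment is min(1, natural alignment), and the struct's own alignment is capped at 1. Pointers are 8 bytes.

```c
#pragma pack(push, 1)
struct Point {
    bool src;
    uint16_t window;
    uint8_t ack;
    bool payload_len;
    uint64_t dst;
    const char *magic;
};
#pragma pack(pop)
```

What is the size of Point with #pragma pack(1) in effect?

@0: src [1B, align 1] → 1
@1: window [2B, align 1] → 3
@3: ack [1B, align 1] → 4
@4: payload_len [1B, align 1] → 5
@5: dst [8B, align 1] → 13
@13: magic [8B, align 1] → 21
size 21, align 1

21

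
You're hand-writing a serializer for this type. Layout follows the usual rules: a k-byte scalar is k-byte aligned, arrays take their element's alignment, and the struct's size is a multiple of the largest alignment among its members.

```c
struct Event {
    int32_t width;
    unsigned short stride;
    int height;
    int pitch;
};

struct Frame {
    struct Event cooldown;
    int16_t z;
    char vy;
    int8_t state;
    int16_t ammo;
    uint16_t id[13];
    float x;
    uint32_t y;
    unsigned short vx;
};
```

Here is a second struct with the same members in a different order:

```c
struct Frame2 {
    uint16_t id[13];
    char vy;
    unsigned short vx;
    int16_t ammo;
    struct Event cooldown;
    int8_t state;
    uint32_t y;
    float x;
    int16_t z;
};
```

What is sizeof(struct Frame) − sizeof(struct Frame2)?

Event: @0: width [4B, align 4] → 4; @4: stride [2B, align 2] → 6; +2 pad (align 4); @8: height [4B, align 4] → 12; @12: pitch [4B, align 4] → 16; size 16, align 4
@0: cooldown [16B, align 4] → 16
@16: z [2B, align 2] → 18
@18: vy [1B, align 1] → 19
@19: state [1B, align 1] → 20
@20: ammo [2B, align 2] → 22
@22: id [26B, align 2] → 48
@48: x [4B, align 4] → 52
@52: y [4B, align 4] → 56
@56: vx [2B, align 2] → 58
+2 tail pad (align 4)
size 60, align 4
— Frame2 —
@0: id [26B, align 2] → 26
@26: vy [1B, align 1] → 27
+1 pad (align 2)
@28: vx [2B, align 2] → 30
@30: ammo [2B, align 2] → 32
@32: cooldown [16B, align 4] → 48
@48: state [1B, align 1] → 49
+3 pad (align 4)
@52: y [4B, align 4] → 56
@56: x [4B, align 4] → 60
@60: z [2B, align 2] → 62
+2 tail pad (align 4)
size 64, align 4
60 − 64 = -4

-4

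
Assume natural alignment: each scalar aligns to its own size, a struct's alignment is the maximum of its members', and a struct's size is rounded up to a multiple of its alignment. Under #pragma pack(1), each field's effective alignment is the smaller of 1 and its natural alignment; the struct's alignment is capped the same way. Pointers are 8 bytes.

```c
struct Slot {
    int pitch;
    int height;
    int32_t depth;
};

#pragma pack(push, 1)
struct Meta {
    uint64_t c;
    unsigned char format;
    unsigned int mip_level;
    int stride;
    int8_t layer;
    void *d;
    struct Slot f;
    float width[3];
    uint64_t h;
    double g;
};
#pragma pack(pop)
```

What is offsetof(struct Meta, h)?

50

Slot: 0..4  pitch  (4B, 4-aligned); 4..8  height  (4B, 4-aligned); 8..12  depth  (4B, 4-aligned); sizeof = 12, alignof = 4
0..8  c  (8B, 1-aligned)
8..9  format  (1B, 1-aligned)
9..13  mip_level  (4B, 1-aligned)
13..17  stride  (4B, 1-aligned)
17..18  layer  (1B, 1-aligned)
18..26  d  (8B, 1-aligned)
26..38  f  (12B, 1-aligned)
38..50  width  (12B, 1-aligned)
50..58  h  (8B, 1-aligned)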